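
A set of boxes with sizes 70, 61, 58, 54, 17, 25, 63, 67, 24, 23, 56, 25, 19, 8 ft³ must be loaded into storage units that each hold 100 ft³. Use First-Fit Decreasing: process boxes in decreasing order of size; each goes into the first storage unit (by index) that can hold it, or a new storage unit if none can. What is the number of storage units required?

7

Sorted descending: 70, 67, 63, 61, 58, 56, 54, 25, 25, 24, 23, 19, 17, 8.
storage unit 1: place 70 ft³, 30 ft³ left
storage unit 2: place 67 ft³, 33 ft³ left
storage unit 3: place 63 ft³, 37 ft³ left
storage unit 4: place 61 ft³, 39 ft³ left
storage unit 5: place 58 ft³, 42 ft³ left
storage unit 6: place 56 ft³, 44 ft³ left
storage unit 7: place 54 ft³, 46 ft³ left
storage unit 1: place 25 ft³, 5 ft³ left
storage unit 2: place 25 ft³, 8 ft³ left
storage unit 3: place 24 ft³, 13 ft³ left
storage unit 4: place 23 ft³, 16 ft³ left
storage unit 5: place 19 ft³, 23 ft³ left
storage unit 5: place 17 ft³, 6 ft³ left
storage unit 2: place 8 ft³, 0 ft³ left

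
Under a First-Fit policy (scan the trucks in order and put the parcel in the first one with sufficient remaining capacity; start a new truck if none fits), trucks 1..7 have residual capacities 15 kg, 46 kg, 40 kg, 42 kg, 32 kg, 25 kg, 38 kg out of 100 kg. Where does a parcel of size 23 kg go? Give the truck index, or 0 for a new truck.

Trucks with room: truck 2 (46 kg), truck 3 (40 kg), truck 4 (42 kg), truck 5 (32 kg), truck 6 (25 kg), truck 7 (38 kg).
The first with room is truck 2.

2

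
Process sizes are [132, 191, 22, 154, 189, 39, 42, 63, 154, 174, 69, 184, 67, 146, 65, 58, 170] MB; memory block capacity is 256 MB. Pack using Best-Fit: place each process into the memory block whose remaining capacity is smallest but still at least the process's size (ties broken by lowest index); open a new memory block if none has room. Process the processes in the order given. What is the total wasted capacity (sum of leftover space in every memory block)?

385

Put 132 MB in memory block 1; 124 MB remain.
Put 191 MB in memory block 2; 65 MB remain.
Put 22 MB in memory block 2; 43 MB remain.
Put 154 MB in memory block 3; 102 MB remain.
Put 189 MB in memory block 4; 67 MB remain.
Put 39 MB in memory block 2; 4 MB remain.
Put 42 MB in memory block 4; 25 MB remain.
Put 63 MB in memory block 3; 39 MB remain.
Put 154 MB in memory block 5; 102 MB remain.
Put 174 MB in memory block 6; 82 MB remain.
Put 69 MB in memory block 6; 13 MB remain.
Put 184 MB in memory block 7; 72 MB remain.
Put 67 MB in memory block 7; 5 MB remain.
Put 146 MB in memory block 8; 110 MB remain.
Put 65 MB in memory block 5; 37 MB remain.
Put 58 MB in memory block 8; 52 MB remain.
Put 170 MB in memory block 9; 86 MB remain.
9 memory blocks × 256 MB = 2304 MB; used 1919 MB; unused 385 MB.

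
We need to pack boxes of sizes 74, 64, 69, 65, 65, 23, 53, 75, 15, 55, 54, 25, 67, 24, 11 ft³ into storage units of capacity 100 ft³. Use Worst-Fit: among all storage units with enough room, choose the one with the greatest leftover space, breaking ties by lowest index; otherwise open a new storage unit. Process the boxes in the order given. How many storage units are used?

10

Put 74 ft³ in storage unit 1; 26 ft³ remain.
Put 64 ft³ in storage unit 2; 36 ft³ remain.
Put 69 ft³ in storage unit 3; 31 ft³ remain.
Put 65 ft³ in storage unit 4; 35 ft³ remain.
Put 65 ft³ in storage unit 5; 35 ft³ remain.
Put 23 ft³ in storage unit 2; 13 ft³ remain.
Put 53 ft³ in storage unit 6; 47 ft³ remain.
Put 75 ft³ in storage unit 7; 25 ft³ remain.
Put 15 ft³ in storage unit 6; 32 ft³ remain.
Put 55 ft³ in storage unit 8; 45 ft³ remain.
Put 54 ft³ in storage unit 9; 46 ft³ remain.
Put 25 ft³ in storage unit 9; 21 ft³ remain.
Put 67 ft³ in storage unit 10; 33 ft³ remain.
Put 24 ft³ in storage unit 8; 21 ft³ remain.
Put 11 ft³ in storage unit 4; 24 ft³ remain.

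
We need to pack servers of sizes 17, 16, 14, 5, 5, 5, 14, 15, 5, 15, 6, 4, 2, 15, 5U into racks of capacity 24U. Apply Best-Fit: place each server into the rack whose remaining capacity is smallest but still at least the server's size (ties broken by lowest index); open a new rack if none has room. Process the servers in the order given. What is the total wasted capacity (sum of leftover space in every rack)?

Put 17U in rack 1; 7U remain.
Put 16U in rack 2; 8U remain.
Put 14U in rack 3; 10U remain.
Put 5U in rack 1; 2U remain.
Put 5U in rack 2; 3U remain.
Put 5U in rack 3; 5U remain.
Put 14U in rack 4; 10U remain.
Put 15U in rack 5; 9U remain.
Put 5U in rack 3; 0U remain.
Put 15U in rack 6; 9U remain.
Put 6U in rack 5; 3U remain.
Put 4U in rack 6; 5U remain.
Put 2U in rack 1; 0U remain.
Put 15U in rack 7; 9U remain.
Put 5U in rack 6; 0U remain.
7 racks × 24U = 168U; used 143U; unused 25U.

25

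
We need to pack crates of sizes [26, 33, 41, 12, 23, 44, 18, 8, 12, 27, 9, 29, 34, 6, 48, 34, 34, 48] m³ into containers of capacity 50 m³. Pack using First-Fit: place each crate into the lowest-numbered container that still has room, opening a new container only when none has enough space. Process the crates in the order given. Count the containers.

12

Put 26 m³ in container 1; 24 m³ remain.
Put 33 m³ in container 2; 17 m³ remain.
Put 41 m³ in container 3; 9 m³ remain.
Put 12 m³ in container 1; 12 m³ remain.
Put 23 m³ in container 4; 27 m³ remain.
Put 44 m³ in container 5; 6 m³ remain.
Put 18 m³ in container 4; 9 m³ remain.
Put 8 m³ in container 1; 4 m³ remain.
Put 12 m³ in container 2; 5 m³ remain.
Put 27 m³ in container 6; 23 m³ remain.
Put 9 m³ in container 3; 0 m³ remain.
Put 29 m³ in container 7; 21 m³ remain.
Put 34 m³ in container 8; 16 m³ remain.
Put 6 m³ in container 4; 3 m³ remain.
Put 48 m³ in container 9; 2 m³ remain.
Put 34 m³ in container 10; 16 m³ remain.
Put 34 m³ in container 11; 16 m³ remain.
Put 48 m³ in container 12; 2 m³ remain.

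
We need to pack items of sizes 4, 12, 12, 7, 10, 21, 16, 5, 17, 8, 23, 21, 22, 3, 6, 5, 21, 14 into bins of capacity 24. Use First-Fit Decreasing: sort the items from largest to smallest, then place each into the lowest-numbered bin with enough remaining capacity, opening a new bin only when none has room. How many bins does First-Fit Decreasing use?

Sorted descending: 23, 22, 21, 21, 21, 17, 16, 14, 12, 12, 10, 8, 7, 6, 5, 5, 4, 3.
23 → bin 1 (remaining 1)
22 → bin 2 (remaining 2)
21 → bin 3 (remaining 3)
21 → bin 4 (remaining 3)
21 → bin 5 (remaining 3)
17 → bin 6 (remaining 7)
16 → bin 7 (remaining 8)
14 → bin 8 (remaining 10)
12 → bin 9 (remaining 12)
12 → bin 9 (remaining 0)
10 → bin 8 (remaining 0)
8 → bin 7 (remaining 0)
7 → bin 6 (remaining 0)
6 → bin 10 (remaining 18)
5 → bin 10 (remaining 13)
5 → bin 10 (remaining 8)
4 → bin 10 (remaining 4)
3 → bin 3 (remaining 0)
Final bins: [23] [22] [21,3] [21] [21] [17,7] [16,8] [14,10] [12,12] [6,5,5,4].

10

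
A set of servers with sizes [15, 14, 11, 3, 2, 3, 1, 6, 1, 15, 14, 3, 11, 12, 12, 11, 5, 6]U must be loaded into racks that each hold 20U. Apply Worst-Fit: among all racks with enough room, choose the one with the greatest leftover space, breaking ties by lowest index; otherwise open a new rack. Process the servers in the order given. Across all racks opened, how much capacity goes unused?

Put 15U in rack 1; 5U remain.
Put 14U in rack 2; 6U remain.
Put 11U in rack 3; 9U remain.
Put 3U in rack 3; 6U remain.
Put 2U in rack 2; 4U remain.
Put 3U in rack 3; 3U remain.
Put 1U in rack 1; 4U remain.
Put 6U in rack 4; 14U remain.
Put 1U in rack 4; 13U remain.
Put 15U in rack 5; 5U remain.
Put 14U in rack 6; 6U remain.
Put 3U in rack 4; 10U remain.
Put 11U in rack 7; 9U remain.
Put 12U in rack 8; 8U remain.
Put 12U in rack 9; 8U remain.
Put 11U in rack 10; 9U remain.
Put 5U in rack 4; 5U remain.
Put 6U in rack 7; 3U remain.
10 racks × 20U = 200U; used 145U; unused 55U.

55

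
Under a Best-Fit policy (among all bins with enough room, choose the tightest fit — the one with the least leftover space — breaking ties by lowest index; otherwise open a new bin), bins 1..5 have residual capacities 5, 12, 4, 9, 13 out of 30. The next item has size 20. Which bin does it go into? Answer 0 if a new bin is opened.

0

No bin has ≥ 20 free, so a new bin is opened.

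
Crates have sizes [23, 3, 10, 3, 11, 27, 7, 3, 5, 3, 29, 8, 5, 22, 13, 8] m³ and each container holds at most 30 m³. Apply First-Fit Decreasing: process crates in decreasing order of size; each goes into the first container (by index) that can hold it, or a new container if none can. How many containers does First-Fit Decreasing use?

7 containers

Sorted descending: 29, 27, 23, 22, 13, 11, 10, 8, 8, 7, 5, 5, 3, 3, 3, 3.
container 1: place 29 m³, 1 m³ left
container 2: place 27 m³, 3 m³ left
container 3: place 23 m³, 7 m³ left
container 4: place 22 m³, 8 m³ left
container 5: place 13 m³, 17 m³ left
container 5: place 11 m³, 6 m³ left
container 6: place 10 m³, 20 m³ left
container 4: place 8 m³, 0 m³ left
container 6: place 8 m³, 12 m³ left
container 3: place 7 m³, 0 m³ left
container 5: place 5 m³, 1 m³ left
container 6: place 5 m³, 7 m³ left
container 2: place 3 m³, 0 m³ left
container 6: place 3 m³, 4 m³ left
container 6: place 3 m³, 1 m³ left
container 7: place 3 m³, 27 m³ left
Final containers: [29] [27,3] [23,7] [22,8] [13,11,5] [10,8,5,3,3] [3].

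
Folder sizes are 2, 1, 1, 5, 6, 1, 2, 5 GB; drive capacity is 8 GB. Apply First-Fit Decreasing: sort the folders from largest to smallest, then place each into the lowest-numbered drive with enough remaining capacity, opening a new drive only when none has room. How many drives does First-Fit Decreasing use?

3

Sorted descending: 6, 5, 5, 2, 2, 1, 1, 1.
Put 6 GB in drive 1; 2 GB remain.
Put 5 GB in drive 2; 3 GB remain.
Put 5 GB in drive 3; 3 GB remain.
Put 2 GB in drive 1; 0 GB remain.
Put 2 GB in drive 2; 1 GB remain.
Put 1 GB in drive 2; 0 GB remain.
Put 1 GB in drive 3; 2 GB remain.
Put 1 GB in drive 3; 1 GB remain.
Final drives: [6,2] [5,2,1] [5,1,1].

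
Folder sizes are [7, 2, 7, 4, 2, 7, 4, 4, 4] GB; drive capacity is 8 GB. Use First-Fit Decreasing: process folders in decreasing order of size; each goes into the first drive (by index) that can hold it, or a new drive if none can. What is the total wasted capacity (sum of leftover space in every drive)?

7

Sorted descending: 7, 7, 7, 4, 4, 4, 4, 2, 2.
drive 1: place 7 GB, 1 GB left
drive 2: place 7 GB, 1 GB left
drive 3: place 7 GB, 1 GB left
drive 4: place 4 GB, 4 GB left
drive 4: place 4 GB, 0 GB left
drive 5: place 4 GB, 4 GB left
drive 5: place 4 GB, 0 GB left
drive 6: place 2 GB, 6 GB left
drive 6: place 2 GB, 4 GB left
6 drives × 8 GB = 48 GB; used 41 GB; unused 7 GB.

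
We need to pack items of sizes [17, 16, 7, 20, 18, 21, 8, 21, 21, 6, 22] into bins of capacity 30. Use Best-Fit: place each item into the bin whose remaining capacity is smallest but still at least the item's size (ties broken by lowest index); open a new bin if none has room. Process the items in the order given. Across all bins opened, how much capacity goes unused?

Put 17 in bin 1; 13 remain.
Put 16 in bin 2; 14 remain.
Put 7 in bin 1; 6 remain.
Put 20 in bin 3; 10 remain.
Put 18 in bin 4; 12 remain.
Put 21 in bin 5; 9 remain.
Put 8 in bin 5; 1 remain.
Put 21 in bin 6; 9 remain.
Put 21 in bin 7; 9 remain.
Put 6 in bin 1; 0 remain.
Put 22 in bin 8; 8 remain.
8 bins × 30 = 240; used 177; unused 63.

63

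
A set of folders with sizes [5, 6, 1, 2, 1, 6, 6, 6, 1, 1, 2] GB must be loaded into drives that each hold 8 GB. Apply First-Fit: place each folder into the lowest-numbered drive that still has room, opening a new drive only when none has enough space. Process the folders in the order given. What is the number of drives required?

5

Put 5 GB in drive 1; 3 GB remain.
Put 6 GB in drive 2; 2 GB remain.
Put 1 GB in drive 1; 2 GB remain.
Put 2 GB in drive 1; 0 GB remain.
Put 1 GB in drive 2; 1 GB remain.
Put 6 GB in drive 3; 2 GB remain.
Put 6 GB in drive 4; 2 GB remain.
Put 6 GB in drive 5; 2 GB remain.
Put 1 GB in drive 2; 0 GB remain.
Put 1 GB in drive 3; 1 GB remain.
Put 2 GB in drive 4; 0 GB remain.
Final drives: [5,1,2] [6,1,1] [6,1] [6,2] [6].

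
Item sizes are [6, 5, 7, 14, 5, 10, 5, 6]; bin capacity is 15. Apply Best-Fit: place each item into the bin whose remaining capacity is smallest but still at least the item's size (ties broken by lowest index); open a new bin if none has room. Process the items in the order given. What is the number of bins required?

5

6 → bin 1 (remaining 9)
5 → bin 1 (remaining 4)
7 → bin 2 (remaining 8)
14 → bin 3 (remaining 1)
5 → bin 2 (remaining 3)
10 → bin 4 (remaining 5)
5 → bin 4 (remaining 0)
6 → bin 5 (remaining 9)
Final bins: [6,5] [7,5] [14] [10,5] [6].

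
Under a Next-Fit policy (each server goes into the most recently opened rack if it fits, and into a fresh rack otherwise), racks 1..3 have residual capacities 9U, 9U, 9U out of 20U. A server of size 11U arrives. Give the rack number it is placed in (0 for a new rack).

0

Next-Fit only looks at rack 3, which has 9U free.
11U does not fit, so a new rack is opened.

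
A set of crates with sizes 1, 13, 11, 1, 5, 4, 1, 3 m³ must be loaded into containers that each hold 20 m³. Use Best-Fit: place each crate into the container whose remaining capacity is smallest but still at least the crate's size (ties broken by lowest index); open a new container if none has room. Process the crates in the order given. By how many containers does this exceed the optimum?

0

Best-Fit: [1,13,1,5] [11,4,1,3] → 2 containers.
Total size 39 m³; any packing needs at least ⌈39/20⌉ = 2 containers.
So 2 is already optimal.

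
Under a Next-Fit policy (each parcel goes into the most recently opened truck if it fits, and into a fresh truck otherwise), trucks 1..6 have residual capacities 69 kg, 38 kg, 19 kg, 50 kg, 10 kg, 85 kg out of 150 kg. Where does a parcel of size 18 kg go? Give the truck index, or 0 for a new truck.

6

Next-Fit only looks at truck 6, which has 85 kg free.
18 kg fits there.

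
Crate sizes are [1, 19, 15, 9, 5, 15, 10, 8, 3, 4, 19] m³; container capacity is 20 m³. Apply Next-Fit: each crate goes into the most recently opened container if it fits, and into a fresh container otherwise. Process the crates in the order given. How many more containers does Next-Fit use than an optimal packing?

Next-Fit: [1,19] [15] [9,5] [15] [10,8] [3,4] [19] → 7 containers.
Total size 108 m³; any packing needs at least ⌈108/20⌉ = 6 containers.
An optimal packing achieves that bound: [19,1] [19] [15,5] [15,4] [10,9] [8,3] → 6 containers.
Excess: 7 − 6 = 1.

1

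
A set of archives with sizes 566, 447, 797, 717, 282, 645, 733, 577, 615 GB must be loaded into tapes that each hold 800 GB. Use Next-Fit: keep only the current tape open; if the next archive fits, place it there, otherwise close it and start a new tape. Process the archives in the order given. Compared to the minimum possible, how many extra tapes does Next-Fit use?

Next-Fit: [566] [447] [797] [717] [282] [645] [733] [577] [615] → 9 tapes.
8 archives exceed 400 GB (half the capacity), and no two of those can share a tape, so at least 8 tapes are needed.
An optimal packing achieves that bound: [797] [733] [717] [645] [615] [577] [566] [447,282] → 8 tapes.
Excess: 9 − 8 = 1.

1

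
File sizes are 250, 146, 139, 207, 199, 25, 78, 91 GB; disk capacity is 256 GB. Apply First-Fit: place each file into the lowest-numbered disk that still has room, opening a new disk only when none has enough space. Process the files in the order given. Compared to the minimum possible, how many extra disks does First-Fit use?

0

First-Fit: [250] [146,25,78] [139,91] [207] [199] → 5 disks.
Total size 1135 GB; any packing needs at least ⌈1135/256⌉ = 5 disks.
So 5 is already optimal.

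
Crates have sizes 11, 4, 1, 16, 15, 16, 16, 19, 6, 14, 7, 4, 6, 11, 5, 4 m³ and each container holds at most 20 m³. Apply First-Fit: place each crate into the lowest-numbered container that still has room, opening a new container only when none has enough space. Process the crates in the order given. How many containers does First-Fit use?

container 1: place 11 m³, 9 m³ left
container 1: place 4 m³, 5 m³ left
container 1: place 1 m³, 4 m³ left
container 2: place 16 m³, 4 m³ left
container 3: place 15 m³, 5 m³ left
container 4: place 16 m³, 4 m³ left
container 5: place 16 m³, 4 m³ left
container 6: place 19 m³, 1 m³ left
container 7: place 6 m³, 14 m³ left
container 7: place 14 m³, 0 m³ left
container 8: place 7 m³, 13 m³ left
container 1: place 4 m³, 0 m³ left
container 8: place 6 m³, 7 m³ left
container 9: place 11 m³, 9 m³ left
container 3: place 5 m³, 0 m³ left
container 2: place 4 m³, 0 m³ left
Final containers: [11,4,1,4] [16,4] [15,5] [16] [16] [19] [6,14] [7,6] [11].

9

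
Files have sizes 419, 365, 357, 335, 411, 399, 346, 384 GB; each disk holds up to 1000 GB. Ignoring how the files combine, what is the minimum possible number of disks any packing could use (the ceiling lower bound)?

Total size = 419 + 365 + 357 + 335 + 411 + 399 + 346 + 384 = 3016 GB.
⌈3016 / 1000⌉ = 4.

4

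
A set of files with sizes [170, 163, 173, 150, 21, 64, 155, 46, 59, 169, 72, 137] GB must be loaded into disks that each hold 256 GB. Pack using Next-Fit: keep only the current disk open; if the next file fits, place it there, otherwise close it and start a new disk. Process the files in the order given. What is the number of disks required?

7

170 GB → disk 1 (remaining 86 GB)
163 GB → disk 2 (remaining 93 GB)
173 GB → disk 3 (remaining 83 GB)
150 GB → disk 4 (remaining 106 GB)
21 GB → disk 4 (remaining 85 GB)
64 GB → disk 4 (remaining 21 GB)
155 GB → disk 5 (remaining 101 GB)
46 GB → disk 5 (remaining 55 GB)
59 GB → disk 6 (remaining 197 GB)
169 GB → disk 6 (remaining 28 GB)
72 GB → disk 7 (remaining 184 GB)
137 GB → disk 7 (remaining 47 GB)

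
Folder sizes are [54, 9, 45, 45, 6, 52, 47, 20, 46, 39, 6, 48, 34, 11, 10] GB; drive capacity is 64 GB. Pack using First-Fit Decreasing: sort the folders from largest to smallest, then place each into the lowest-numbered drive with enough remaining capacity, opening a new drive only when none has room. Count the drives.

Sorted descending: 54, 52, 48, 47, 46, 45, 45, 39, 34, 20, 11, 10, 9, 6, 6.
Put 54 GB in drive 1; 10 GB remain.
Put 52 GB in drive 2; 12 GB remain.
Put 48 GB in drive 3; 16 GB remain.
Put 47 GB in drive 4; 17 GB remain.
Put 46 GB in drive 5; 18 GB remain.
Put 45 GB in drive 6; 19 GB remain.
Put 45 GB in drive 7; 19 GB remain.
Put 39 GB in drive 8; 25 GB remain.
Put 34 GB in drive 9; 30 GB remain.
Put 20 GB in drive 8; 5 GB remain.
Put 11 GB in drive 2; 1 GB remain.
Put 10 GB in drive 1; 0 GB remain.
Put 9 GB in drive 3; 7 GB remain.
Put 6 GB in drive 3; 1 GB remain.
Put 6 GB in drive 4; 11 GB remain.
Final drives: [54,10] [52,11] [48,9,6] [47,6] [46] [45] [45] [39,20] [34].

9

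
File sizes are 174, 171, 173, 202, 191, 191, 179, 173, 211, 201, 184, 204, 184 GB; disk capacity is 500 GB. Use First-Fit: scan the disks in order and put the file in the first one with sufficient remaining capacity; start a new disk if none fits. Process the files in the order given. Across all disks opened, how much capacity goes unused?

Put 174 GB in disk 1; 326 GB remain.
Put 171 GB in disk 1; 155 GB remain.
Put 173 GB in disk 2; 327 GB remain.
Put 202 GB in disk 2; 125 GB remain.
Put 191 GB in disk 3; 309 GB remain.
Put 191 GB in disk 3; 118 GB remain.
Put 179 GB in disk 4; 321 GB remain.
Put 173 GB in disk 4; 148 GB remain.
Put 211 GB in disk 5; 289 GB remain.
Put 201 GB in disk 5; 88 GB remain.
Put 184 GB in disk 6; 316 GB remain.
Put 204 GB in disk 6; 112 GB remain.
Put 184 GB in disk 7; 316 GB remain.
7 disks × 500 GB = 3500 GB; used 2438 GB; unused 1062 GB.

1062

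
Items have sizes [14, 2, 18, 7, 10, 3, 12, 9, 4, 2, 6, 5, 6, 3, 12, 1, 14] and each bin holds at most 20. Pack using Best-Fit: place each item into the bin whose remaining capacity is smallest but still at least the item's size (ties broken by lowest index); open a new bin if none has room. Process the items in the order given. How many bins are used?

7 bins

Put 14 in bin 1; 6 remain.
Put 2 in bin 1; 4 remain.
Put 18 in bin 2; 2 remain.
Put 7 in bin 3; 13 remain.
Put 10 in bin 3; 3 remain.
Put 3 in bin 3; 0 remain.
Put 12 in bin 4; 8 remain.
Put 9 in bin 5; 11 remain.
Put 4 in bin 1; 0 remain.
Put 2 in bin 2; 0 remain.
Put 6 in bin 4; 2 remain.
Put 5 in bin 5; 6 remain.
Put 6 in bin 5; 0 remain.
Put 3 in bin 6; 17 remain.
Put 12 in bin 6; 5 remain.
Put 1 in bin 4; 1 remain.
Put 14 in bin 7; 6 remain.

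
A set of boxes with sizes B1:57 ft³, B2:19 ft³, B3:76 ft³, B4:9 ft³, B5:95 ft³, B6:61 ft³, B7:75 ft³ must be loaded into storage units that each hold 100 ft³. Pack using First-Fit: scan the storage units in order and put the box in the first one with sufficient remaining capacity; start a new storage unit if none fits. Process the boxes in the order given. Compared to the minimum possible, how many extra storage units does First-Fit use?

0

First-Fit: [57,19,9] [76] [95] [61] [75] → 5 storage units.
5 boxes exceed 50 ft³ (half the capacity), and no two of those can share a storage unit, so at least 5 storage units are needed.
So 5 is already optimal.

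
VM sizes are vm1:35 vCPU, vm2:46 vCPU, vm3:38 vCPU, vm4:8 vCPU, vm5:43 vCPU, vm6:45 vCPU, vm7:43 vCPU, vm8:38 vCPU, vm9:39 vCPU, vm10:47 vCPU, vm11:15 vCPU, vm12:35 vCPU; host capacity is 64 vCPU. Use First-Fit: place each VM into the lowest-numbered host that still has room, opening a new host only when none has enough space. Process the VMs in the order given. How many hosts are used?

10 hosts

host 1: place vm1 (35 vCPU), 29 vCPU left
host 2: place vm2 (46 vCPU), 18 vCPU left
host 3: place vm3 (38 vCPU), 26 vCPU left
host 1: place vm4 (8 vCPU), 21 vCPU left
host 4: place vm5 (43 vCPU), 21 vCPU left
host 5: place vm6 (45 vCPU), 19 vCPU left
host 6: place vm7 (43 vCPU), 21 vCPU left
host 7: place vm8 (38 vCPU), 26 vCPU left
host 8: place vm9 (39 vCPU), 25 vCPU left
host 9: place vm10 (47 vCPU), 17 vCPU left
host 1: place vm11 (15 vCPU), 6 vCPU left
host 10: place vm12 (35 vCPU), 29 vCPU left
Final hosts: [35,8,15] [46] [38] [43] [45] [43] [38] [39] [47] [35].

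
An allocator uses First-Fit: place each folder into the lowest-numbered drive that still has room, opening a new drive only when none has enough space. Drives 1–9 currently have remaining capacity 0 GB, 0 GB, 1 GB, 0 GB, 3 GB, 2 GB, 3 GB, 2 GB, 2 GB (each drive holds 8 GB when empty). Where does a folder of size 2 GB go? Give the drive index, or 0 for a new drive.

Drives with room: drive 5 (3 GB), drive 6 (2 GB), drive 7 (3 GB), drive 8 (2 GB), drive 9 (2 GB).
The first with room is drive 5.

5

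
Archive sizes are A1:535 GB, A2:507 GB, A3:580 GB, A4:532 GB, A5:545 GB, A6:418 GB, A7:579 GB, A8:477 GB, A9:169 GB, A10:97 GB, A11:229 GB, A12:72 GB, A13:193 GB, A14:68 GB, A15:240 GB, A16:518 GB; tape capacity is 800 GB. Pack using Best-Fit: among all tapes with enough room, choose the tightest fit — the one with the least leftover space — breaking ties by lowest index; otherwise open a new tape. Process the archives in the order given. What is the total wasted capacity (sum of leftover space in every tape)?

1441

tape 1: place A1 (535 GB), 265 GB left
tape 2: place A2 (507 GB), 293 GB left
tape 3: place A3 (580 GB), 220 GB left
tape 4: place A4 (532 GB), 268 GB left
tape 5: place A5 (545 GB), 255 GB left
tape 6: place A6 (418 GB), 382 GB left
tape 7: place A7 (579 GB), 221 GB left
tape 8: place A8 (477 GB), 323 GB left
tape 3: place A9 (169 GB), 51 GB left
tape 7: place A10 (97 GB), 124 GB left
tape 5: place A11 (229 GB), 26 GB left
tape 7: place A12 (72 GB), 52 GB left
tape 1: place A13 (193 GB), 72 GB left
tape 1: place A14 (68 GB), 4 GB left
tape 4: place A15 (240 GB), 28 GB left
tape 9: place A16 (518 GB), 282 GB left
9 tapes × 800 GB = 7200 GB; used 5759 GB; unused 1441 GB.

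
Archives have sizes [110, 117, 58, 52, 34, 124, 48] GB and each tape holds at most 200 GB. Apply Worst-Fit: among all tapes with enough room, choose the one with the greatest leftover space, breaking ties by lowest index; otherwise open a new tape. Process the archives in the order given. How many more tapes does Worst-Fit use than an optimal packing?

Worst-Fit: [110,58] [117,52] [34,124] [48] → 4 tapes.
Total size 543 GB; any packing needs at least ⌈543/200⌉ = 3 tapes.
An optimal packing achieves that bound: [124,58] [117,52] [110,48,34] → 3 tapes.
Excess: 4 − 3 = 1.

1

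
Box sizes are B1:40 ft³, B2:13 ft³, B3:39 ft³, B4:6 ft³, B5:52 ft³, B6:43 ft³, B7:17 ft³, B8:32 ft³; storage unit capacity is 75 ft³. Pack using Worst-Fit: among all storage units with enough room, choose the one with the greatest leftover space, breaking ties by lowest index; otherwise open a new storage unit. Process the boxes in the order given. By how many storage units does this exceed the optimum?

Worst-Fit: [40,13] [39,6] [52] [43,17] [32] → 5 storage units.
Total size 242 ft³; any packing needs at least ⌈242/75⌉ = 4 storage units.
An optimal packing achieves that bound: [52,17,6] [43,32] [40,13] [39] → 4 storage units.
Excess: 5 − 4 = 1.

1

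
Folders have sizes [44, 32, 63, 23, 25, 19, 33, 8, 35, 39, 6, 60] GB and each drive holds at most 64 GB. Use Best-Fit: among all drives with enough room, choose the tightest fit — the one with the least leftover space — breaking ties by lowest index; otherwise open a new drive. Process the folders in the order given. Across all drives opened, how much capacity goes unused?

drive 1: place 44 GB, 20 GB left
drive 2: place 32 GB, 32 GB left
drive 3: place 63 GB, 1 GB left
drive 2: place 23 GB, 9 GB left
drive 4: place 25 GB, 39 GB left
drive 1: place 19 GB, 1 GB left
drive 4: place 33 GB, 6 GB left
drive 2: place 8 GB, 1 GB left
drive 5: place 35 GB, 29 GB left
drive 6: place 39 GB, 25 GB left
drive 4: place 6 GB, 0 GB left
drive 7: place 60 GB, 4 GB left
7 drives × 64 GB = 448 GB; used 387 GB; unused 61 GB.

61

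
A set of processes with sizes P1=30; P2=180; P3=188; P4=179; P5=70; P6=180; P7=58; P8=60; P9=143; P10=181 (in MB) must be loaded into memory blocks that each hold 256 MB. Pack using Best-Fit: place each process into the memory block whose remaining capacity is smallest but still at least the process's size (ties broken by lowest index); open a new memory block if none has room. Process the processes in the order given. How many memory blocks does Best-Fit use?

6

P1 (30 MB) → memory block 1 (remaining 226 MB)
P2 (180 MB) → memory block 1 (remaining 46 MB)
P3 (188 MB) → memory block 2 (remaining 68 MB)
P4 (179 MB) → memory block 3 (remaining 77 MB)
P5 (70 MB) → memory block 3 (remaining 7 MB)
P6 (180 MB) → memory block 4 (remaining 76 MB)
P7 (58 MB) → memory block 2 (remaining 10 MB)
P8 (60 MB) → memory block 4 (remaining 16 MB)
P9 (143 MB) → memory block 5 (remaining 113 MB)
P10 (181 MB) → memory block 6 (remaining 75 MB)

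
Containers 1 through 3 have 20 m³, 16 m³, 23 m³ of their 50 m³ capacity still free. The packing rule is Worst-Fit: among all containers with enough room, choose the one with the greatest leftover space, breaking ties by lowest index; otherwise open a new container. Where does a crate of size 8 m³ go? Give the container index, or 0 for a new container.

Containers with room: container 1 (20 m³), container 2 (16 m³), container 3 (23 m³).
Most room is container 3 with 23 m³ free.

3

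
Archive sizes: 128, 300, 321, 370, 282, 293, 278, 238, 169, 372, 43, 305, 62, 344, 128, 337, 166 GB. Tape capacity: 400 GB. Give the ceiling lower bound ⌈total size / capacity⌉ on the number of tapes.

Total size = 128 + 300 + 321 + 370 + 282 + 293 + 278 + 238 + 169 + 372 + 43 + 305 + 62 + 344 + 128 + 337 + 166 = 4136 GB.
⌈4136 / 400⌉ = 11.

11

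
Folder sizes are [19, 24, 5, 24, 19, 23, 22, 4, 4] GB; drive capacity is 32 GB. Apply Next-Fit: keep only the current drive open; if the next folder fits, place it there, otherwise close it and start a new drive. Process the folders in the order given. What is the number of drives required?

6

drive 1: place 19 GB, 13 GB left
drive 2: place 24 GB, 8 GB left
drive 2: place 5 GB, 3 GB left
drive 3: place 24 GB, 8 GB left
drive 4: place 19 GB, 13 GB left
drive 5: place 23 GB, 9 GB left
drive 6: place 22 GB, 10 GB left
drive 6: place 4 GB, 6 GB left
drive 6: place 4 GB, 2 GB left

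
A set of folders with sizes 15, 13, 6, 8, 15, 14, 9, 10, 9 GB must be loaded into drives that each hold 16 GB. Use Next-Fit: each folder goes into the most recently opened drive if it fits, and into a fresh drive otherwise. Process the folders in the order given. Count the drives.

drive 1: place 15 GB, 1 GB left
drive 2: place 13 GB, 3 GB left
drive 3: place 6 GB, 10 GB left
drive 3: place 8 GB, 2 GB left
drive 4: place 15 GB, 1 GB left
drive 5: place 14 GB, 2 GB left
drive 6: place 9 GB, 7 GB left
drive 7: place 10 GB, 6 GB left
drive 8: place 9 GB, 7 GB left

8 drives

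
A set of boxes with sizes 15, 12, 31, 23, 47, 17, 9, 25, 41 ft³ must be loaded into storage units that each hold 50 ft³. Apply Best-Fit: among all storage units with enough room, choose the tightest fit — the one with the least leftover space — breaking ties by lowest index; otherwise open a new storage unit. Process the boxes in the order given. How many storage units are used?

5 storage units

15 ft³ → storage unit 1 (remaining 35 ft³)
12 ft³ → storage unit 1 (remaining 23 ft³)
31 ft³ → storage unit 2 (remaining 19 ft³)
23 ft³ → storage unit 1 (remaining 0 ft³)
47 ft³ → storage unit 3 (remaining 3 ft³)
17 ft³ → storage unit 2 (remaining 2 ft³)
9 ft³ → storage unit 4 (remaining 41 ft³)
25 ft³ → storage unit 4 (remaining 16 ft³)
41 ft³ → storage unit 5 (remaining 9 ft³)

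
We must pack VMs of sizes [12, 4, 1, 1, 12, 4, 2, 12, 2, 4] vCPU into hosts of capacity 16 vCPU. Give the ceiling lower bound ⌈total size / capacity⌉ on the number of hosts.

4

Total size = 12 + 4 + 1 + 1 + 12 + 4 + 2 + 12 + 2 + 4 = 54 vCPU.
⌈54 / 16⌉ = 4.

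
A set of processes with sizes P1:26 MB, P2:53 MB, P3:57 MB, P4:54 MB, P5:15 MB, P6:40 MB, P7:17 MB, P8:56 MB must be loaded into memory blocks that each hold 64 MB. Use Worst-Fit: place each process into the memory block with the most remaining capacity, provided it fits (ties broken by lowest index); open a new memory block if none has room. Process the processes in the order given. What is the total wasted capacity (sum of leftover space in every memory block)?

P1 (26 MB) → memory block 1 (remaining 38 MB)
P2 (53 MB) → memory block 2 (remaining 11 MB)
P3 (57 MB) → memory block 3 (remaining 7 MB)
P4 (54 MB) → memory block 4 (remaining 10 MB)
P5 (15 MB) → memory block 1 (remaining 23 MB)
P6 (40 MB) → memory block 5 (remaining 24 MB)
P7 (17 MB) → memory block 5 (remaining 7 MB)
P8 (56 MB) → memory block 6 (remaining 8 MB)
6 memory blocks × 64 MB = 384 MB; used 318 MB; unused 66 MB.

66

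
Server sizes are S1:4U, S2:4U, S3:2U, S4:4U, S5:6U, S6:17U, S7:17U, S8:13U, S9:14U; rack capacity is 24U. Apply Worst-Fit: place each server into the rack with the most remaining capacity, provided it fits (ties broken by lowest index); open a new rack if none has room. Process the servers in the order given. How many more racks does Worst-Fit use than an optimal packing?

1

Worst-Fit: [4,4,2,4,6] [17] [17] [13] [14] → 5 racks.
Total size 81U; any packing needs at least ⌈81/24⌉ = 4 racks.
An optimal packing achieves that bound: [17,6] [17,4,2] [14,4,4] [13] → 4 racks.
Excess: 5 − 4 = 1.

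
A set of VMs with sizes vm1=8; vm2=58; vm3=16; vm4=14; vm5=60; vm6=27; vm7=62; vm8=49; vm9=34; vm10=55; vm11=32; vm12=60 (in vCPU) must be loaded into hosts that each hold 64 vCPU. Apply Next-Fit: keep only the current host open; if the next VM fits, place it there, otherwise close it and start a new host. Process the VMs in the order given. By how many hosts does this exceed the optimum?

Next-Fit: [8] [58] [16,14] [60] [27] [62] [49] [34] [55] [32] [60] → 11 hosts.
Total size 475 vCPU; any packing needs at least ⌈475/64⌉ = 8 hosts.
An optimal packing achieves that bound: [62] [60] [60] [58] [55,8] [49,14] [34,27] [32,16] → 8 hosts.
Excess: 11 − 8 = 3.

3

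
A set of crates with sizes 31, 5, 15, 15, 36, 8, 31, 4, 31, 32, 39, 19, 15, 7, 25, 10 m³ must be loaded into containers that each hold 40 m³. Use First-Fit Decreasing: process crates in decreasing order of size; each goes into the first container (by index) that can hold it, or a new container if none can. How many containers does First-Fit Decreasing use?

9 containers

Sorted descending: 39, 36, 32, 31, 31, 31, 25, 19, 15, 15, 15, 10, 8, 7, 5, 4.
39 m³ → container 1 (remaining 1 m³)
36 m³ → container 2 (remaining 4 m³)
32 m³ → container 3 (remaining 8 m³)
31 m³ → container 4 (remaining 9 m³)
31 m³ → container 5 (remaining 9 m³)
31 m³ → container 6 (remaining 9 m³)
25 m³ → container 7 (remaining 15 m³)
19 m³ → container 8 (remaining 21 m³)
15 m³ → container 7 (remaining 0 m³)
15 m³ → container 8 (remaining 6 m³)
15 m³ → container 9 (remaining 25 m³)
10 m³ → container 9 (remaining 15 m³)
8 m³ → container 3 (remaining 0 m³)
7 m³ → container 4 (remaining 2 m³)
5 m³ → container 5 (remaining 4 m³)
4 m³ → container 2 (remaining 0 m³)
Final containers: [39] [36,4] [32,8] [31,7] [31,5] [31] [25,15] [19,15] [15,10].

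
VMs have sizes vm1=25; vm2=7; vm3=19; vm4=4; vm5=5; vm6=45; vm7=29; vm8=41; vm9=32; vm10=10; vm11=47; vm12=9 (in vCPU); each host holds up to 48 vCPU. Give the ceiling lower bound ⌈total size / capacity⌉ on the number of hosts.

Total size = 25 + 7 + 19 + 4 + 5 + 45 + 29 + 41 + 32 + 10 + 47 + 9 = 273 vCPU.
⌈273 / 48⌉ = 6.

6 hosts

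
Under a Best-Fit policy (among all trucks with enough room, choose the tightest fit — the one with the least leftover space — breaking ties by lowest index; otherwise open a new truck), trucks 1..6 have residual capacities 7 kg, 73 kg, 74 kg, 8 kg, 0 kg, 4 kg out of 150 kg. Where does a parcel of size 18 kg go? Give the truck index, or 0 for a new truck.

2

Trucks with room: truck 2 (73 kg), truck 3 (74 kg).
Tightest fit is truck 2 with 73 kg free.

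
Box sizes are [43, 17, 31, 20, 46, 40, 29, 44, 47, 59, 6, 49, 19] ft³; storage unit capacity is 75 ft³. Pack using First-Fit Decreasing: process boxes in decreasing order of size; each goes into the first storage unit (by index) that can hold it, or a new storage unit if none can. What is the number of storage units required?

Sorted descending: 59, 49, 47, 46, 44, 43, 40, 31, 29, 20, 19, 17, 6.
Put 59 ft³ in storage unit 1; 16 ft³ remain.
Put 49 ft³ in storage unit 2; 26 ft³ remain.
Put 47 ft³ in storage unit 3; 28 ft³ remain.
Put 46 ft³ in storage unit 4; 29 ft³ remain.
Put 44 ft³ in storage unit 5; 31 ft³ remain.
Put 43 ft³ in storage unit 6; 32 ft³ remain.
Put 40 ft³ in storage unit 7; 35 ft³ remain.
Put 31 ft³ in storage unit 5; 0 ft³ remain.
Put 29 ft³ in storage unit 4; 0 ft³ remain.
Put 20 ft³ in storage unit 2; 6 ft³ remain.
Put 19 ft³ in storage unit 3; 9 ft³ remain.
Put 17 ft³ in storage unit 6; 15 ft³ remain.
Put 6 ft³ in storage unit 1; 10 ft³ remain.

7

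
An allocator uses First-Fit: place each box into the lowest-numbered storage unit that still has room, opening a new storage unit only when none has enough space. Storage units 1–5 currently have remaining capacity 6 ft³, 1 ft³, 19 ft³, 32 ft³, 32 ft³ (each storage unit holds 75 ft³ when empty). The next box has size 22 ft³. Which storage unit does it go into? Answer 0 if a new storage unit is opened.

4

Storage units with room: storage unit 4 (32 ft³), storage unit 5 (32 ft³).
The first with room is storage unit 4.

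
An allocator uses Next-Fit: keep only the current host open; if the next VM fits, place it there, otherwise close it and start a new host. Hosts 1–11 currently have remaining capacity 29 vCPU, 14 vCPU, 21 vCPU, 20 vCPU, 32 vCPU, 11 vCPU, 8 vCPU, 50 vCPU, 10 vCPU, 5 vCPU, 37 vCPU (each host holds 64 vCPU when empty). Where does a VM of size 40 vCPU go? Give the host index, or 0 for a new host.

0

Next-Fit only looks at host 11, which has 37 vCPU free.
40 vCPU does not fit, so a new host is opened.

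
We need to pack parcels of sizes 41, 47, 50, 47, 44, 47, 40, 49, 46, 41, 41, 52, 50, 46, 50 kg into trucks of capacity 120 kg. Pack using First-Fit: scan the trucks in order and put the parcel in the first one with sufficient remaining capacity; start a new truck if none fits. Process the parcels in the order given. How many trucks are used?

41 kg → truck 1 (remaining 79 kg)
47 kg → truck 1 (remaining 32 kg)
50 kg → truck 2 (remaining 70 kg)
47 kg → truck 2 (remaining 23 kg)
44 kg → truck 3 (remaining 76 kg)
47 kg → truck 3 (remaining 29 kg)
40 kg → truck 4 (remaining 80 kg)
49 kg → truck 4 (remaining 31 kg)
46 kg → truck 5 (remaining 74 kg)
41 kg → truck 5 (remaining 33 kg)
41 kg → truck 6 (remaining 79 kg)
52 kg → truck 6 (remaining 27 kg)
50 kg → truck 7 (remaining 70 kg)
46 kg → truck 7 (remaining 24 kg)
50 kg → truck 8 (remaining 70 kg)
Final trucks: [41,47] [50,47] [44,47] [40,49] [46,41] [41,52] [50,46] [50].

8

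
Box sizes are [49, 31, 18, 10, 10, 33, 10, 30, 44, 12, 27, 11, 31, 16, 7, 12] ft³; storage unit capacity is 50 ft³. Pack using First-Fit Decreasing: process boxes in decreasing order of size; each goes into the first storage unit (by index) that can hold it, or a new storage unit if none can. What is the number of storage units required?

Sorted descending: 49, 44, 33, 31, 31, 30, 27, 18, 16, 12, 12, 11, 10, 10, 10, 7.
49 ft³ → storage unit 1 (remaining 1 ft³)
44 ft³ → storage unit 2 (remaining 6 ft³)
33 ft³ → storage unit 3 (remaining 17 ft³)
31 ft³ → storage unit 4 (remaining 19 ft³)
31 ft³ → storage unit 5 (remaining 19 ft³)
30 ft³ → storage unit 6 (remaining 20 ft³)
27 ft³ → storage unit 7 (remaining 23 ft³)
18 ft³ → storage unit 4 (remaining 1 ft³)
16 ft³ → storage unit 3 (remaining 1 ft³)
12 ft³ → storage unit 5 (remaining 7 ft³)
12 ft³ → storage unit 6 (remaining 8 ft³)
11 ft³ → storage unit 7 (remaining 12 ft³)
10 ft³ → storage unit 7 (remaining 2 ft³)
10 ft³ → storage unit 8 (remaining 40 ft³)
10 ft³ → storage unit 8 (remaining 30 ft³)
7 ft³ → storage unit 5 (remaining 0 ft³)
Final storage units: [49] [44] [33,16] [31,18] [31,12,7] [30,12] [27,11,10] [10,10].

8 storage units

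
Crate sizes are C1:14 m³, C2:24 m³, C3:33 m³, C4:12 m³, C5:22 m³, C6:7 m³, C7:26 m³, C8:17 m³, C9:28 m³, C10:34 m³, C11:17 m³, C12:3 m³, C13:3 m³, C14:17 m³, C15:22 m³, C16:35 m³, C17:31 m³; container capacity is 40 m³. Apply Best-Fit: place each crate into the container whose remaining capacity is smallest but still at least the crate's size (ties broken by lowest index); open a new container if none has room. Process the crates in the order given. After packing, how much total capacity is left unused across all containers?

55

Put C1 (14 m³) in container 1; 26 m³ remain.
Put C2 (24 m³) in container 1; 2 m³ remain.
Put C3 (33 m³) in container 2; 7 m³ remain.
Put C4 (12 m³) in container 3; 28 m³ remain.
Put C5 (22 m³) in container 3; 6 m³ remain.
Put C6 (7 m³) in container 2; 0 m³ remain.
Put C7 (26 m³) in container 4; 14 m³ remain.
Put C8 (17 m³) in container 5; 23 m³ remain.
Put C9 (28 m³) in container 6; 12 m³ remain.
Put C10 (34 m³) in container 7; 6 m³ remain.
Put C11 (17 m³) in container 5; 6 m³ remain.
Put C12 (3 m³) in container 3; 3 m³ remain.
Put C13 (3 m³) in container 3; 0 m³ remain.
Put C14 (17 m³) in container 8; 23 m³ remain.
Put C15 (22 m³) in container 8; 1 m³ remain.
Put C16 (35 m³) in container 9; 5 m³ remain.
Put C17 (31 m³) in container 10; 9 m³ remain.
10 containers × 40 m³ = 400 m³; used 345 m³; unused 55 m³.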